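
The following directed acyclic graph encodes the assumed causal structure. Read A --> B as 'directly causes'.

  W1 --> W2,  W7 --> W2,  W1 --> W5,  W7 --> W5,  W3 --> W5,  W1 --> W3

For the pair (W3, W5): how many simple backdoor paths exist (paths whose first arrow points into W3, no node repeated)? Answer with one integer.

2

A backdoor path from W3 to W5 is any simple undirected path whose first edge points into W3 (i.e. leaves W3 via a parent).
Parents of W3: {W1}.
Enumerating:
  P1: W3 <- W1 -> W2 <- W7 -> W5
  P2: W3 <- W1 -> W5
That exhausts the simple backdoor paths. Count: 2.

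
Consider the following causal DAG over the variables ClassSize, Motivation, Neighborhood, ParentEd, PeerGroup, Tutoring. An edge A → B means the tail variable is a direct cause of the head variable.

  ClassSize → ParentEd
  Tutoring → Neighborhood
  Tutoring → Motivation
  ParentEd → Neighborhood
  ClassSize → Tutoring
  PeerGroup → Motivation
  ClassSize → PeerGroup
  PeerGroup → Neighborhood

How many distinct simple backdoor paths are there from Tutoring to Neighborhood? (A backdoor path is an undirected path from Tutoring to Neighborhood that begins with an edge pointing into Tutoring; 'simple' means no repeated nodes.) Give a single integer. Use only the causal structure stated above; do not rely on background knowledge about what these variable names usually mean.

2

A backdoor path from Tutoring to Neighborhood is any simple undirected path whose first edge points into Tutoring (i.e. leaves Tutoring via a parent).
Parents of Tutoring: {ClassSize}.
Enumerating:
  P1: Tutoring <- ClassSize -> ParentEd -> Neighborhood
  P2: Tutoring <- ClassSize -> PeerGroup -> Neighborhood
That exhausts the simple backdoor paths. Count: 2.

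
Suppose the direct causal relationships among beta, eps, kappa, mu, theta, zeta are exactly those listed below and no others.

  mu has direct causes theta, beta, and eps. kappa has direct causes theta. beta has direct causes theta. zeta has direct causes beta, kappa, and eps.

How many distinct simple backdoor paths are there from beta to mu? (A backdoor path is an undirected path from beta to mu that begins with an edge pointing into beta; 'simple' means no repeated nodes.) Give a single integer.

A backdoor path from beta to mu is any simple undirected path whose first edge points into beta (i.e. leaves beta via a parent).
Parents of beta: {theta}.
Enumerating:
  P1: beta <- theta -> kappa -> zeta <- eps -> mu
  P2: beta <- theta -> mu
That exhausts the simple backdoor paths. Count: 2.

2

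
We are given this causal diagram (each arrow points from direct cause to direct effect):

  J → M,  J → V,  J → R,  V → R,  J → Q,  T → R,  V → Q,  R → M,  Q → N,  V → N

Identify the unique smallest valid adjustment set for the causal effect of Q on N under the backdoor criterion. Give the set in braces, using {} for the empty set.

Variables eligible for adjustment (non-descendants of Q, excluding Q and N): {J, M, R, T, V}.
Backdoor paths from Q to N:
  P1: Q <- J -> V -> N
  P2: Q <- J -> R <- V -> N
  P3: Q <- J -> M <- R <- V -> N
  P4: Q <- V -> N
The empty set is not sufficient: P1 (Q <- J -> V -> N) has no collider blocking it and no conditioned non-collider, so it is open.
Try {V}:
  P1: blocked at chain node V ∈ conditioning set.
  P2: blocked at collider R (neither it nor any descendant is in the conditioning set).
  P3: blocked at collider M (neither it nor any descendant is in the conditioning set).
  P4: blocked at fork node V ∈ conditioning set.
{V} contains no descendant of Q and blocks every backdoor path.
No other singleton works — e.g. {J} leaves P4 open — so {V} is the unique smallest valid adjustment set.

{V}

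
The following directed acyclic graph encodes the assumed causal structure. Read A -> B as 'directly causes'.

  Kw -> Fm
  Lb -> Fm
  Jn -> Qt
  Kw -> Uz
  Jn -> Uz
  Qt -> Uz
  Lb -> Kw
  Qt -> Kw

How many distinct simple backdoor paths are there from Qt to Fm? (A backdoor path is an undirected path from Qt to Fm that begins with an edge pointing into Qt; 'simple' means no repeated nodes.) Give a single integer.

A backdoor path from Qt to Fm is any simple undirected path whose first edge points into Qt (i.e. leaves Qt via a parent).
Parents of Qt: {Jn}.
Enumerating:
  P1: Qt <- Jn -> Uz <- Kw <- Lb -> Fm
  P2: Qt <- Jn -> Uz <- Kw -> Fm
That exhausts the simple backdoor paths. Count: 2.

2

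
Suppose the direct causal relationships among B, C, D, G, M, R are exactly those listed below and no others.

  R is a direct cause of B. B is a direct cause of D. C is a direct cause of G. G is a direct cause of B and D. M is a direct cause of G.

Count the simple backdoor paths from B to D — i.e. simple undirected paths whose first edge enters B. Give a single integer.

A backdoor path from B to D is any simple undirected path whose first edge points into B (i.e. leaves B via a parent).
Parents of B: {G, R}.
Enumerating:
  P1: B <- G -> D
That exhausts the simple backdoor paths. Count: 1.

1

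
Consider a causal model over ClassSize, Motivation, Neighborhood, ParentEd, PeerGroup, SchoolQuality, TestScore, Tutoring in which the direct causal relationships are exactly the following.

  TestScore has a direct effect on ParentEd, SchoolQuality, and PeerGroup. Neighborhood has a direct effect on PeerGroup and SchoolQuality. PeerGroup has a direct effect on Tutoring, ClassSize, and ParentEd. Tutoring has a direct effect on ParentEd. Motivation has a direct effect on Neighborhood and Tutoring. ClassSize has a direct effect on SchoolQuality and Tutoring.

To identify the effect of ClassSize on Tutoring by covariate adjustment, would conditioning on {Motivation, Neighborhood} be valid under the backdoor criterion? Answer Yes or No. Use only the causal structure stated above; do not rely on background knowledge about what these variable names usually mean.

Backdoor paths from ClassSize to Tutoring (paths whose first edge points into ClassSize):
  P1: ClassSize <- PeerGroup <- TestScore -> SchoolQuality <- Neighborhood <- Motivation -> Tutoring
  P2: ClassSize <- PeerGroup <- TestScore -> ParentEd <- Tutoring
  P3: ClassSize <- PeerGroup <- Neighborhood <- Motivation -> Tutoring
  P4: ClassSize <- PeerGroup <- Neighborhood -> SchoolQuality <- TestScore -> ParentEd <- Tutoring
  P5: ClassSize <- PeerGroup -> Tutoring
  P6: ClassSize <- PeerGroup -> ParentEd <- TestScore -> SchoolQuality <- Neighborhood <- Motivation -> Tutoring
  P7: ClassSize <- PeerGroup -> ParentEd <- Tutoring
Condition 1 (no descendant of ClassSize in the set): holds — descendants of ClassSize are {ParentEd, SchoolQuality, Tutoring}; none are in {Motivation, Neighborhood}.
Condition 2 (every backdoor path blocked by {Motivation, Neighborhood}):
  P1: blocked at collider SchoolQuality (neither it nor any descendant is in the conditioning set).
  P2: blocked at collider ParentEd (neither it nor any descendant is in the conditioning set).
  P3: blocked at chain node Neighborhood ∈ conditioning set.
  P4: blocked at fork node Neighborhood ∈ conditioning set.
  P5: open — no interior node is in the conditioning set.
  P6: blocked at collider ParentEd (neither it nor any descendant is in the conditioning set).
  P7: blocked at collider ParentEd (neither it nor any descendant is in the conditioning set).
{Motivation, Neighborhood} does not satisfy the backdoor criterion.

No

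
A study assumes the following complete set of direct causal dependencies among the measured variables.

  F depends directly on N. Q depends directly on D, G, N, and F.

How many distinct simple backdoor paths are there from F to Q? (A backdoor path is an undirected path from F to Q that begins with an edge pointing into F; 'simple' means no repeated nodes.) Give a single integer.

1

A backdoor path from F to Q is any simple undirected path whose first edge points into F (i.e. leaves F via a parent).
Parents of F: {N}.
Enumerating:
  P1: F <- N -> Q
That exhausts the simple backdoor paths. Count: 1.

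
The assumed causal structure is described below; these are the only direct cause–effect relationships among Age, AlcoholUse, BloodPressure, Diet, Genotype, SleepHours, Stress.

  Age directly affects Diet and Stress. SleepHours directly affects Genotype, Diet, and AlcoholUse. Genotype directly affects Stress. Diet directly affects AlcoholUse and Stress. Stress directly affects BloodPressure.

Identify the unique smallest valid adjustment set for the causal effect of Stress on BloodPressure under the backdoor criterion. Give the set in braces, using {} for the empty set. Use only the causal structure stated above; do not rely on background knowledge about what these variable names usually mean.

{}

Variables eligible for adjustment (non-descendants of Stress, excluding Stress and BloodPressure): {Age, AlcoholUse, Diet, Genotype, SleepHours}.
Backdoor paths from Stress to BloodPressure:
  (none)
With no backdoor paths the empty set already satisfies the criterion, and it is trivially minimal.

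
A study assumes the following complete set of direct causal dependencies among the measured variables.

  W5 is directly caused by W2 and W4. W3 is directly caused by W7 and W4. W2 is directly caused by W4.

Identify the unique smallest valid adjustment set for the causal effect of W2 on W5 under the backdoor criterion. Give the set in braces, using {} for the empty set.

{W4}

Variables eligible for adjustment (non-descendants of W2, excluding W2 and W5): {W3, W4, W7}.
Backdoor paths from W2 to W5:
  P1: W2 <- W4 -> W5
The empty set is not sufficient: P1 (W2 <- W4 -> W5) has no collider blocking it and no conditioned non-collider, so it is open.
Try {W4}:
  P1: blocked at fork node W4 ∈ conditioning set.
{W4} contains no descendant of W2 and blocks every backdoor path.
No other singleton works — e.g. {W7} leaves P1 open — so {W4} is the unique smallest valid adjustment set.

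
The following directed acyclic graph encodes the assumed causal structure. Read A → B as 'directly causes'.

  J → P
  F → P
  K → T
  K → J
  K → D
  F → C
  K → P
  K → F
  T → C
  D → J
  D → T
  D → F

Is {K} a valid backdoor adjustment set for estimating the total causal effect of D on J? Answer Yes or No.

Yes

Backdoor paths from D to J (paths whose first edge points into D):
  P1: D <- K -> T -> C <- F -> P <- J
  P2: D <- K -> J
  P3: D <- K -> F -> P <- J
  P4: D <- K -> P <- J
Condition 1 (no descendant of D in the set): holds — descendants of D are {C, F, J, P, T}; none are in {K}.
Condition 2 (every backdoor path blocked by {K}):
  P1: blocked at fork node K ∈ conditioning set.
  P2: blocked at fork node K ∈ conditioning set.
  P3: blocked at fork node K ∈ conditioning set.
  P4: blocked at fork node K ∈ conditioning set.
{K} satisfies the backdoor criterion.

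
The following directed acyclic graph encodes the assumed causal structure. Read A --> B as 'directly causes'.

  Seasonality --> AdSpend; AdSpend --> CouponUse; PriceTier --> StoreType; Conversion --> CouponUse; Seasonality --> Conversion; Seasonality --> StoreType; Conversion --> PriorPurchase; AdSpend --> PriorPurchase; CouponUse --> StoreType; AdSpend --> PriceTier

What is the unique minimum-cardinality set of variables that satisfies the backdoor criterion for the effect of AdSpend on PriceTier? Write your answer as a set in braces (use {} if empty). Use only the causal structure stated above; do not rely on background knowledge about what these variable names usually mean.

{}

Variables eligible for adjustment (non-descendants of AdSpend, excluding AdSpend and PriceTier): {Conversion, Seasonality}.
Backdoor paths from AdSpend to PriceTier:
  P1: AdSpend <- Seasonality -> Conversion -> CouponUse -> StoreType <- PriceTier
  P2: AdSpend <- Seasonality -> StoreType <- PriceTier
Each backdoor path contains an unconditioned collider, so every path is already blocked with the empty conditioning set:
  P1: blocked at collider StoreType (neither it nor any descendant is in the conditioning set).
  P2: blocked at collider StoreType (neither it nor any descendant is in the conditioning set).
The empty set is therefore the unique smallest valid set.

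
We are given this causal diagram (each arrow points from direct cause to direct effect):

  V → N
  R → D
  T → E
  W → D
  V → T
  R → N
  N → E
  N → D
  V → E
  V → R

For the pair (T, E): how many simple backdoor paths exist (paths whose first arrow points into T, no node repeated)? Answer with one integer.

A backdoor path from T to E is any simple undirected path whose first edge points into T (i.e. leaves T via a parent).
Parents of T: {V}.
Enumerating:
  P1: T <- V -> R -> N -> E
  P2: T <- V -> R -> D <- N -> E
  P3: T <- V -> N -> E
  P4: T <- V -> E
That exhausts the simple backdoor paths. Count: 4.

4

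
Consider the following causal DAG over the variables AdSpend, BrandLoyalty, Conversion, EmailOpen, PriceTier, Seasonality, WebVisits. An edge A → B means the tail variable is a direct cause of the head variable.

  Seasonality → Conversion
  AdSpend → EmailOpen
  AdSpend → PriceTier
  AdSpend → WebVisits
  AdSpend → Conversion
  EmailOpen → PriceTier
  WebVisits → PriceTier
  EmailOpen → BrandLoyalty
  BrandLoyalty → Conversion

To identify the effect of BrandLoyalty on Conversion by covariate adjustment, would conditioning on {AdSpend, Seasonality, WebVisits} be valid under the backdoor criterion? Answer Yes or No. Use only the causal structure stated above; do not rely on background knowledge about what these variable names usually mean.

Backdoor paths from BrandLoyalty to Conversion (paths whose first edge points into BrandLoyalty):
  P1: BrandLoyalty <- EmailOpen <- AdSpend -> Conversion
  P2: BrandLoyalty <- EmailOpen -> PriceTier <- AdSpend -> Conversion
  P3: BrandLoyalty <- EmailOpen -> PriceTier <- WebVisits <- AdSpend -> Conversion
Condition 1 (no descendant of BrandLoyalty in the set): holds — descendants of BrandLoyalty are {Conversion}; none are in {AdSpend, Seasonality, WebVisits}.
Condition 2 (every backdoor path blocked by {AdSpend, Seasonality, WebVisits}):
  P1: blocked at fork node AdSpend ∈ conditioning set.
  P2: blocked at collider PriceTier (neither it nor any descendant is in the conditioning set).
  P3: blocked at collider PriceTier (neither it nor any descendant is in the conditioning set).
{AdSpend, Seasonality, WebVisits} satisfies the backdoor criterion.

Yes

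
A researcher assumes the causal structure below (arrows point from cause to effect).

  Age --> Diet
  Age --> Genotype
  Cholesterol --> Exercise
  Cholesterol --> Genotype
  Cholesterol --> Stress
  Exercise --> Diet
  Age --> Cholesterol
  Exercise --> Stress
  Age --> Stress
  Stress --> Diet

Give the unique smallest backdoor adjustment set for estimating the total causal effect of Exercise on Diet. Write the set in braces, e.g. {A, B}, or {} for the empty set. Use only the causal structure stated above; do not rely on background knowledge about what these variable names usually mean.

{Cholesterol}

Variables eligible for adjustment (non-descendants of Exercise, excluding Exercise and Diet): {Age, Cholesterol, Genotype}.
Backdoor paths from Exercise to Diet:
  P1: Exercise <- Cholesterol <- Age -> Stress -> Diet
  P2: Exercise <- Cholesterol <- Age -> Diet
  P3: Exercise <- Cholesterol -> Genotype <- Age -> Stress -> Diet
  P4: Exercise <- Cholesterol -> Genotype <- Age -> Diet
  P5: Exercise <- Cholesterol -> Stress <- Age -> Diet
  P6: Exercise <- Cholesterol -> Stress -> Diet
The empty set is not sufficient: P1 (Exercise <- Cholesterol <- Age -> Stress -> Diet) has no collider blocking it and no conditioned non-collider, so it is open.
Try {Cholesterol}:
  P1: blocked at chain node Cholesterol ∈ conditioning set.
  P2: blocked at chain node Cholesterol ∈ conditioning set.
  P3: blocked at fork node Cholesterol ∈ conditioning set.
  P4: blocked at fork node Cholesterol ∈ conditioning set.
  P5: blocked at fork node Cholesterol ∈ conditioning set.
  P6: blocked at fork node Cholesterol ∈ conditioning set.
{Cholesterol} contains no descendant of Exercise and blocks every backdoor path.
No other singleton works — e.g. {Age} leaves P6 open — so {Cholesterol} is the unique smallest valid adjustment set.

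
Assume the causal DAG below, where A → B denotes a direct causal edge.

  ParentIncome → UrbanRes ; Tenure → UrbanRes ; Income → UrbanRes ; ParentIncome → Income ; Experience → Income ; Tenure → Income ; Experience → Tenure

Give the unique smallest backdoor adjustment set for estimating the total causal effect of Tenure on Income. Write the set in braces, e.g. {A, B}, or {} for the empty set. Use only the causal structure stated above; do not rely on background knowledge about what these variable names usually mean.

Variables eligible for adjustment (non-descendants of Tenure, excluding Tenure and Income): {Experience, ParentIncome}.
Backdoor paths from Tenure to Income:
  P1: Tenure <- Experience -> Income
The empty set is not sufficient: P1 (Tenure <- Experience -> Income) has no collider blocking it and no conditioned non-collider, so it is open.
Try {Experience}:
  P1: blocked at fork node Experience ∈ conditioning set.
{Experience} contains no descendant of Tenure and blocks every backdoor path.
No other singleton works — e.g. {ParentIncome} leaves P1 open — so {Experience} is the unique smallest valid adjustment set.

{Experience}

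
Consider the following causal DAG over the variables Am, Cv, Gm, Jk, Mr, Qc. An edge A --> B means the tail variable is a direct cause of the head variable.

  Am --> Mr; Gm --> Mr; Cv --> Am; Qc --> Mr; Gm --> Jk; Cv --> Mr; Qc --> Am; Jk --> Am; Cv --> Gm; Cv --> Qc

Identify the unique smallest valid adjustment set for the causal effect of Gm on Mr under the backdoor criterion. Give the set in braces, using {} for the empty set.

Variables eligible for adjustment (non-descendants of Gm, excluding Gm and Mr): {Cv, Qc}.
Backdoor paths from Gm to Mr:
  P1: Gm <- Cv -> Qc -> Am -> Mr
  P2: Gm <- Cv -> Qc -> Mr
  P3: Gm <- Cv -> Am <- Qc -> Mr
  P4: Gm <- Cv -> Am -> Mr
  P5: Gm <- Cv -> Mr
The empty set is not sufficient: P1 (Gm <- Cv -> Qc -> Am -> Mr) has no collider blocking it and no conditioned non-collider, so it is open.
Try {Cv}:
  P1: blocked at fork node Cv ∈ conditioning set.
  P2: blocked at fork node Cv ∈ conditioning set.
  P3: blocked at fork node Cv ∈ conditioning set.
  P4: blocked at fork node Cv ∈ conditioning set.
  P5: blocked at fork node Cv ∈ conditioning set.
{Cv} contains no descendant of Gm and blocks every backdoor path.
No other singleton works — e.g. {Qc} leaves P4 open — so {Cv} is the unique smallest valid adjustment set.

{Cv}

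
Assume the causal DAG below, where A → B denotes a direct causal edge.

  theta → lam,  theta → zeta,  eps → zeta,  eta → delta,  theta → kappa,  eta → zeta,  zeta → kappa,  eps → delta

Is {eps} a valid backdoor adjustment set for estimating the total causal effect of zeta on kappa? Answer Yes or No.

Backdoor paths from zeta to kappa (paths whose first edge points into zeta):
  P1: zeta <- theta -> kappa
Condition 1 (no descendant of zeta in the set): holds — descendants of zeta are {kappa}; none are in {eps}.
Condition 2 (every backdoor path blocked by {eps}):
  P1: open — no interior node is in the conditioning set.
{eps} does not satisfy the backdoor criterion.

No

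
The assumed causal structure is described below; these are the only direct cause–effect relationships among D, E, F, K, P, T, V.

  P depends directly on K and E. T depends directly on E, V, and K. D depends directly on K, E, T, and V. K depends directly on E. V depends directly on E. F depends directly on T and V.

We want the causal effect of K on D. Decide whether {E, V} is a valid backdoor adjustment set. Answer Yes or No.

Yes

Backdoor paths from K to D (paths whose first edge points into K):
  P1: K <- E -> V -> T -> D
  P2: K <- E -> V -> D
  P3: K <- E -> V -> F <- T -> D
  P4: K <- E -> T <- V -> D
  P5: K <- E -> T -> D
  P6: K <- E -> T -> F <- V -> D
  P7: K <- E -> D
Condition 1 (no descendant of K in the set): holds — descendants of K are {D, F, P, T}; none are in {E, V}.
Condition 2 (every backdoor path blocked by {E, V}):
  P1: blocked at fork node E ∈ conditioning set.
  P2: blocked at fork node E ∈ conditioning set.
  P3: blocked at fork node E ∈ conditioning set.
  P4: blocked at fork node E ∈ conditioning set.
  P5: blocked at fork node E ∈ conditioning set.
  P6: blocked at fork node E ∈ conditioning set.
  P7: blocked at fork node E ∈ conditioning set.
{E, V} satisfies the backdoor criterion.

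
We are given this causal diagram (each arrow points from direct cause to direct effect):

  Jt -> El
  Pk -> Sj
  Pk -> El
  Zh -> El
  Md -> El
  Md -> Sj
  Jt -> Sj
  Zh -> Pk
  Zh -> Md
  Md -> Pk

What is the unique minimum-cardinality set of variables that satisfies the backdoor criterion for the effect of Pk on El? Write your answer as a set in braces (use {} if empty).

{Md, Zh}

Variables eligible for adjustment (non-descendants of Pk, excluding Pk and El): {Jt, Md, Zh}.
Backdoor paths from Pk to El:
  P1: Pk <- Zh -> Md -> Sj <- Jt -> El
  P2: Pk <- Zh -> Md -> El
  P3: Pk <- Zh -> El
  P4: Pk <- Md <- Zh -> El
  P5: Pk <- Md -> Sj <- Jt -> El
  P6: Pk <- Md -> El
The empty set is not sufficient: P2 (Pk <- Zh -> Md -> El) has no collider blocking it and no conditioned non-collider, so it is open.
Try {Md, Zh}:
  P1: blocked at fork node Zh ∈ conditioning set.
  P2: blocked at fork node Zh ∈ conditioning set.
  P3: blocked at fork node Zh ∈ conditioning set.
  P4: blocked at chain node Md ∈ conditioning set.
  P5: blocked at fork node Md ∈ conditioning set.
  P6: blocked at fork node Md ∈ conditioning set.
{Md, Zh} contains no descendant of Pk and blocks every backdoor path.
Every element of {Md, Zh} is needed (dropping Md leaves P6 open; dropping Zh leaves P3 open), so no proper subset is valid.
Among all size-2 subsets of the eligible variables, only {Md, Zh} blocks every backdoor path, so it is the unique smallest valid adjustment set.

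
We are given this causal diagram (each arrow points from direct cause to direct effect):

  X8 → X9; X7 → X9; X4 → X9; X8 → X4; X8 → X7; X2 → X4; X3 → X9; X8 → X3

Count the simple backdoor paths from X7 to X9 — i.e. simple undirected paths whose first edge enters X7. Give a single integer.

A backdoor path from X7 to X9 is any simple undirected path whose first edge points into X7 (i.e. leaves X7 via a parent).
Parents of X7: {X8}.
Enumerating:
  P1: X7 <- X8 -> X3 -> X9
  P2: X7 <- X8 -> X4 -> X9
  P3: X7 <- X8 -> X9
That exhausts the simple backdoor paths. Count: 3.

3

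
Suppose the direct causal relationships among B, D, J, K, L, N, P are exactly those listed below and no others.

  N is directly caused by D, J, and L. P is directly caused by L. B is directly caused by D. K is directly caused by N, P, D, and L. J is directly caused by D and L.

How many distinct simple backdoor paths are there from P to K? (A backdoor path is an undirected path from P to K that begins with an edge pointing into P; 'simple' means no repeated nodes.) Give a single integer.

8

A backdoor path from P to K is any simple undirected path whose first edge points into P (i.e. leaves P via a parent).
Parents of P: {L}.
Enumerating:
  P1: P <- L -> J <- D -> N -> K
  P2: P <- L -> J <- D -> K
  P3: P <- L -> J -> N <- D -> K
  P4: P <- L -> J -> N -> K
  P5: P <- L -> N <- D -> K
  P6: P <- L -> N <- J <- D -> K
  P7: P <- L -> N -> K
  P8: P <- L -> K
That exhausts the simple backdoor paths. Count: 8.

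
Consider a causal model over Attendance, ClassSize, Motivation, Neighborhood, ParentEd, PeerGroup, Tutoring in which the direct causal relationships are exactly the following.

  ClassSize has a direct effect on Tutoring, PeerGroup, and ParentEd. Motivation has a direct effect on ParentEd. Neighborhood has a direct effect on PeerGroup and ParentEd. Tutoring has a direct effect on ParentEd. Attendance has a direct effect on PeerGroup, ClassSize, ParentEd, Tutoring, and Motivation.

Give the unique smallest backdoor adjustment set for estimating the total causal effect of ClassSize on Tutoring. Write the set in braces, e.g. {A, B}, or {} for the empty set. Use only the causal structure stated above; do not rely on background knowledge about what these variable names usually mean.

{Attendance}

Variables eligible for adjustment (non-descendants of ClassSize, excluding ClassSize and Tutoring): {Attendance, Motivation, Neighborhood}.
Backdoor paths from ClassSize to Tutoring:
  P1: ClassSize <- Attendance -> Tutoring
  P2: ClassSize <- Attendance -> Motivation -> ParentEd <- Tutoring
  P3: ClassSize <- Attendance -> PeerGroup <- Neighborhood -> ParentEd <- Tutoring
  P4: ClassSize <- Attendance -> ParentEd <- Tutoring
The empty set is not sufficient: P1 (ClassSize <- Attendance -> Tutoring) has no collider blocking it and no conditioned non-collider, so it is open.
Try {Attendance}:
  P1: blocked at fork node Attendance ∈ conditioning set.
  P2: blocked at fork node Attendance ∈ conditioning set.
  P3: blocked at fork node Attendance ∈ conditioning set.
  P4: blocked at fork node Attendance ∈ conditioning set.
{Attendance} contains no descendant of ClassSize and blocks every backdoor path.
No other singleton works — e.g. {Neighborhood} leaves P1 open — so {Attendance} is the unique smallest valid adjustment set.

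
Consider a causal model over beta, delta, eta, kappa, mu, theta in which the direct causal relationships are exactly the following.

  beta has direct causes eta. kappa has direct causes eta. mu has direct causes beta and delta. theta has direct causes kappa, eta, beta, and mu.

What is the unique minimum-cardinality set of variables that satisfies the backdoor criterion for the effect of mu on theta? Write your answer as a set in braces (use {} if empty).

Variables eligible for adjustment (non-descendants of mu, excluding mu and theta): {beta, delta, eta, kappa}.
Backdoor paths from mu to theta:
  P1: mu <- beta <- eta -> kappa -> theta
  P2: mu <- beta <- eta -> theta
  P3: mu <- beta -> theta
The empty set is not sufficient: P1 (mu <- beta <- eta -> kappa -> theta) has no collider blocking it and no conditioned non-collider, so it is open.
Try {beta}:
  P1: blocked at chain node beta ∈ conditioning set.
  P2: blocked at chain node beta ∈ conditioning set.
  P3: blocked at fork node beta ∈ conditioning set.
{beta} contains no descendant of mu and blocks every backdoor path.
No other singleton works — e.g. {eta} leaves P3 open — so {beta} is the unique smallest valid adjustment set.

{beta}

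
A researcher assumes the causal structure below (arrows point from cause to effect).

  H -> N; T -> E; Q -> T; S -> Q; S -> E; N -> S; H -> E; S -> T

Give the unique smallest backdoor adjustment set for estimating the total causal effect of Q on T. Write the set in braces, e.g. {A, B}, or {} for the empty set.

Variables eligible for adjustment (non-descendants of Q, excluding Q and T): {H, N, S}.
Backdoor paths from Q to T:
  P1: Q <- S <- N <- H -> E <- T
  P2: Q <- S -> T
  P3: Q <- S -> E <- T
The empty set is not sufficient: P2 (Q <- S -> T) has no collider blocking it and no conditioned non-collider, so it is open.
Try {S}:
  P1: blocked at chain node S ∈ conditioning set.
  P2: blocked at fork node S ∈ conditioning set.
  P3: blocked at fork node S ∈ conditioning set.
{S} contains no descendant of Q and blocks every backdoor path.
No other singleton works — e.g. {H} leaves P2 open — so {S} is the unique smallest valid adjustment set.

{S}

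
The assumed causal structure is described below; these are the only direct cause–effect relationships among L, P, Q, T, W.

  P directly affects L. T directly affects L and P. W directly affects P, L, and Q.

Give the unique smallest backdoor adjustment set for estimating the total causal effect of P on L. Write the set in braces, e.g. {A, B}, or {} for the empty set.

Variables eligible for adjustment (non-descendants of P, excluding P and L): {Q, T, W}.
Backdoor paths from P to L:
  P1: P <- T -> L
  P2: P <- W -> L
The empty set is not sufficient: P1 (P <- T -> L) has no collider blocking it and no conditioned non-collider, so it is open.
Try {T, W}:
  P1: blocked at fork node T ∈ conditioning set.
  P2: blocked at fork node W ∈ conditioning set.
{T, W} contains no descendant of P and blocks every backdoor path.
Every element of {T, W} is needed (dropping T leaves P1 open; dropping W leaves P2 open), so no proper subset is valid.
Among all size-2 subsets of the eligible variables, only {T, W} blocks every backdoor path, so it is the unique smallest valid adjustment set.

{T, W}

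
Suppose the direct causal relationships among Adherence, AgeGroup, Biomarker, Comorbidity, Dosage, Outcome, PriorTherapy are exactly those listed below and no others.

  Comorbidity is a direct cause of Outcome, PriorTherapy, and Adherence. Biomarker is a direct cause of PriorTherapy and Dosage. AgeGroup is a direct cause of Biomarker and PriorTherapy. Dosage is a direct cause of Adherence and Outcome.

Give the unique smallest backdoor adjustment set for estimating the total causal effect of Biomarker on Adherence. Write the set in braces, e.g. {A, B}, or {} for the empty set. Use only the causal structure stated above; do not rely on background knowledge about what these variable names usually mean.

Variables eligible for adjustment (non-descendants of Biomarker, excluding Biomarker and Adherence): {AgeGroup, Comorbidity}.
Backdoor paths from Biomarker to Adherence:
  P1: Biomarker <- AgeGroup -> PriorTherapy <- Comorbidity -> Outcome <- Dosage -> Adherence
  P2: Biomarker <- AgeGroup -> PriorTherapy <- Comorbidity -> Adherence
Each backdoor path contains an unconditioned collider, so every path is already blocked with the empty conditioning set:
  P1: blocked at collider PriorTherapy (neither it nor any descendant is in the conditioning set).
  P2: blocked at collider PriorTherapy (neither it nor any descendant is in the conditioning set).
The empty set is therefore the unique smallest valid set.

{}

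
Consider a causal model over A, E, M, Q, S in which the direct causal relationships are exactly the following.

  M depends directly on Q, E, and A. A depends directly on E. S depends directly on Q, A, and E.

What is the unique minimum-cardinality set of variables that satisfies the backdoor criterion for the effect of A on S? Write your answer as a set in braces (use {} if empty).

Variables eligible for adjustment (non-descendants of A, excluding A and S): {E, Q}.
Backdoor paths from A to S:
  P1: A <- E -> M <- Q -> S
  P2: A <- E -> S
The empty set is not sufficient: P2 (A <- E -> S) has no collider blocking it and no conditioned non-collider, so it is open.
Try {E}:
  P1: blocked at fork node E ∈ conditioning set.
  P2: blocked at fork node E ∈ conditioning set.
{E} contains no descendant of A and blocks every backdoor path.
No other singleton works — e.g. {Q} leaves P2 open — so {E} is the unique smallest valid adjustment set.

{E}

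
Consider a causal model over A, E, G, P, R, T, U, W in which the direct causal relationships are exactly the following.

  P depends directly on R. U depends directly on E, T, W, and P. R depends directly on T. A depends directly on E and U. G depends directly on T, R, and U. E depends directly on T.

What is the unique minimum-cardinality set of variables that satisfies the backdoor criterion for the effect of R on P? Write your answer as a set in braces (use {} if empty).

Variables eligible for adjustment (non-descendants of R, excluding R and P): {E, T, W}.
Backdoor paths from R to P:
  P1: R <- T -> E -> U <- P
  P2: R <- T -> E -> A <- U <- P
  P3: R <- T -> U <- P
  P4: R <- T -> G <- U <- P
Each backdoor path contains an unconditioned collider, so every path is already blocked with the empty conditioning set:
  P1: blocked at collider U (neither it nor any descendant is in the conditioning set).
  P2: blocked at collider A (neither it nor any descendant is in the conditioning set).
  P3: blocked at collider U (neither it nor any descendant is in the conditioning set).
  P4: blocked at collider G (neither it nor any descendant is in the conditioning set).
The empty set is therefore the unique smallest valid set.

{}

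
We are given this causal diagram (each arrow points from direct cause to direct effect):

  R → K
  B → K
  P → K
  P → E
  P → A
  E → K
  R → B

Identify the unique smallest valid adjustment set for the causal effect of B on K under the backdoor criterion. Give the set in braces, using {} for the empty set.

{R}

Variables eligible for adjustment (non-descendants of B, excluding B and K): {A, E, P, R}.
Backdoor paths from B to K:
  P1: B <- R -> K
The empty set is not sufficient: P1 (B <- R -> K) has no collider blocking it and no conditioned non-collider, so it is open.
Try {R}:
  P1: blocked at fork node R ∈ conditioning set.
{R} contains no descendant of B and blocks every backdoor path.
No other singleton works — e.g. {P} leaves P1 open — so {R} is the unique smallest valid adjustment set.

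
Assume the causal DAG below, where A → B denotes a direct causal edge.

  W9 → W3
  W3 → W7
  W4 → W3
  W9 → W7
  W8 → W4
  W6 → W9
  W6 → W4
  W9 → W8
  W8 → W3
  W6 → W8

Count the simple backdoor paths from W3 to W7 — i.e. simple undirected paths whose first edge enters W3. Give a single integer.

A backdoor path from W3 to W7 is any simple undirected path whose first edge points into W3 (i.e. leaves W3 via a parent).
Parents of W3: {W4, W8, W9}.
Enumerating:
  P1: W3 <- W9 -> W7
  P2: W3 <- W8 <- W6 -> W9 -> W7
  P3: W3 <- W8 <- W9 -> W7
  P4: W3 <- W8 -> W4 <- W6 -> W9 -> W7
  P5: W3 <- W4 <- W6 -> W9 -> W7
  P6: W3 <- W4 <- W6 -> W8 <- W9 -> W7
  P7: W3 <- W4 <- W8 <- W6 -> W9 -> W7
  P8: W3 <- W4 <- W8 <- W9 -> W7
That exhausts the simple backdoor paths. Count: 8.

8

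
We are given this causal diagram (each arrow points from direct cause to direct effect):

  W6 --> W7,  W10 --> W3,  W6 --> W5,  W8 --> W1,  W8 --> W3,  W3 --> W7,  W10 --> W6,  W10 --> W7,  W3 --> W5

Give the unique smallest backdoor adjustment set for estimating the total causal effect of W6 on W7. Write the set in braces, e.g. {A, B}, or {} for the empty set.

{W10}

Variables eligible for adjustment (non-descendants of W6, excluding W6 and W7): {W1, W10, W3, W8}.
Backdoor paths from W6 to W7:
  P1: W6 <- W10 -> W3 -> W7
  P2: W6 <- W10 -> W7
The empty set is not sufficient: P1 (W6 <- W10 -> W3 -> W7) has no collider blocking it and no conditioned non-collider, so it is open.
Try {W10}:
  P1: blocked at fork node W10 ∈ conditioning set.
  P2: blocked at fork node W10 ∈ conditioning set.
{W10} contains no descendant of W6 and blocks every backdoor path.
No other singleton works — e.g. {W8} leaves P1 open — so {W10} is the unique smallest valid adjustment set.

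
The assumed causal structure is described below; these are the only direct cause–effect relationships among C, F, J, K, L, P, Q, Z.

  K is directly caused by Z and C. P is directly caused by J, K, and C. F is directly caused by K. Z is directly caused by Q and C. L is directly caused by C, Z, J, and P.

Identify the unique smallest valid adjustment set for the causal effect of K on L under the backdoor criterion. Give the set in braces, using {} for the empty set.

{C, Z}

Variables eligible for adjustment (non-descendants of K, excluding K and L): {C, J, Q, Z}.
Backdoor paths from K to L:
  P1: K <- C -> Z -> L
  P2: K <- C -> P <- J -> L
  P3: K <- C -> P -> L
  P4: K <- C -> L
  P5: K <- Z <- C -> P <- J -> L
  P6: K <- Z <- C -> P -> L
  P7: K <- Z <- C -> L
  P8: K <- Z -> L
The empty set is not sufficient: P1 (K <- C -> Z -> L) has no collider blocking it and no conditioned non-collider, so it is open.
Try {C, Z}:
  P1: blocked at fork node C ∈ conditioning set.
  P2: blocked at fork node C ∈ conditioning set.
  P3: blocked at fork node C ∈ conditioning set.
  P4: blocked at fork node C ∈ conditioning set.
  P5: blocked at chain node Z ∈ conditioning set.
  P6: blocked at chain node Z ∈ conditioning set.
  P7: blocked at chain node Z ∈ conditioning set.
  P8: blocked at fork node Z ∈ conditioning set.
{C, Z} contains no descendant of K and blocks every backdoor path.
Every element of {C, Z} is needed (dropping C leaves P3 open; dropping Z leaves P8 open), so no proper subset is valid.
Among all size-2 subsets of the eligible variables, only {C, Z} blocks every backdoor path, so it is the unique smallest valid adjustment set.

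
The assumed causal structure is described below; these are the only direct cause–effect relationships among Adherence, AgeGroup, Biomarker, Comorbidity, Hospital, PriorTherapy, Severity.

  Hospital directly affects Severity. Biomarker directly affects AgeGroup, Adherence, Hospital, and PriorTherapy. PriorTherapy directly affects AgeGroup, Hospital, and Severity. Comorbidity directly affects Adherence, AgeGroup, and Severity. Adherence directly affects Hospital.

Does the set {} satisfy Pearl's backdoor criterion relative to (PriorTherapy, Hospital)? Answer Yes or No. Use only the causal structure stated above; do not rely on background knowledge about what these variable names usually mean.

No

Backdoor paths from PriorTherapy to Hospital (paths whose first edge points into PriorTherapy):
  P1: PriorTherapy <- Biomarker -> Adherence <- Comorbidity -> Severity <- Hospital
  P2: PriorTherapy <- Biomarker -> Adherence -> Hospital
  P3: PriorTherapy <- Biomarker -> Hospital
  P4: PriorTherapy <- Biomarker -> AgeGroup <- Comorbidity -> Adherence -> Hospital
  P5: PriorTherapy <- Biomarker -> AgeGroup <- Comorbidity -> Severity <- Hospital
Condition 1 (no descendant of PriorTherapy in the set): holds — descendants of PriorTherapy are {AgeGroup, Hospital, Severity}; none are in {}.
Condition 2 (every backdoor path blocked by {}):
  P1: blocked at collider Adherence (neither it nor any descendant is in the conditioning set).
  P2: open — no interior node is in the conditioning set.
  P3: open — no interior node is in the conditioning set.
  P4: blocked at collider AgeGroup (neither it nor any descendant is in the conditioning set).
  P5: blocked at collider AgeGroup (neither it nor any descendant is in the conditioning set).
{} does not satisfy the backdoor criterion.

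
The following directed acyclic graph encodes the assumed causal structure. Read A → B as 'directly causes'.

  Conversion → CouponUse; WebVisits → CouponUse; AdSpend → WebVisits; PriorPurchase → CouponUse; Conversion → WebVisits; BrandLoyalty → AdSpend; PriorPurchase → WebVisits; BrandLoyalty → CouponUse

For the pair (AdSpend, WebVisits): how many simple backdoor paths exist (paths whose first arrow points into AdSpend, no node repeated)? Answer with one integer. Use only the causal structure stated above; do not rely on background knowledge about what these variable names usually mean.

3

A backdoor path from AdSpend to WebVisits is any simple undirected path whose first edge points into AdSpend (i.e. leaves AdSpend via a parent).
Parents of AdSpend: {BrandLoyalty}.
Enumerating:
  P1: AdSpend <- BrandLoyalty -> CouponUse <- PriorPurchase -> WebVisits
  P2: AdSpend <- BrandLoyalty -> CouponUse <- Conversion -> WebVisits
  P3: AdSpend <- BrandLoyalty -> CouponUse <- WebVisits
That exhausts the simple backdoor paths. Count: 3.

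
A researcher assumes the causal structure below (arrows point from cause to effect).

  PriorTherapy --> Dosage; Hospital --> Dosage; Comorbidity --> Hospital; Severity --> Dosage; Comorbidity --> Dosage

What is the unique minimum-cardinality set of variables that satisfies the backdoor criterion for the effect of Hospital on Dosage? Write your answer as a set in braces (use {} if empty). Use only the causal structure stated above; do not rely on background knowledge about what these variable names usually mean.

{Comorbidity}

Variables eligible for adjustment (non-descendants of Hospital, excluding Hospital and Dosage): {Comorbidity, PriorTherapy, Severity}.
Backdoor paths from Hospital to Dosage:
  P1: Hospital <- Comorbidity -> Dosage
The empty set is not sufficient: P1 (Hospital <- Comorbidity -> Dosage) has no collider blocking it and no conditioned non-collider, so it is open.
Try {Comorbidity}:
  P1: blocked at fork node Comorbidity ∈ conditioning set.
{Comorbidity} contains no descendant of Hospital and blocks every backdoor path.
No other singleton works — e.g. {Severity} leaves P1 open — so {Comorbidity} is the unique smallest valid adjustment set.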